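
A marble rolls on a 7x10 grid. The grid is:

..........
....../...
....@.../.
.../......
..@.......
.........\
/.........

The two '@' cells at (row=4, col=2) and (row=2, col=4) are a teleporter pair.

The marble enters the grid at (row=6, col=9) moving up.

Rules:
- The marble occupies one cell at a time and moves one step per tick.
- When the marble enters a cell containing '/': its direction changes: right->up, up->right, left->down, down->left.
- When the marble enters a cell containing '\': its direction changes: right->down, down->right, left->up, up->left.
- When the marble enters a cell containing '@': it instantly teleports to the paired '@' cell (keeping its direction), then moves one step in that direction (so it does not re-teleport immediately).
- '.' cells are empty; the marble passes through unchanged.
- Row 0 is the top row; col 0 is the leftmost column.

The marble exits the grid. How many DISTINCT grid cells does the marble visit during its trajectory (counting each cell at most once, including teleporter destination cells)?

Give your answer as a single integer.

Step 1: enter (6,9), '.' pass, move up to (5,9)
Step 2: enter (5,9), '\' deflects up->left, move left to (5,8)
Step 3: enter (5,8), '.' pass, move left to (5,7)
Step 4: enter (5,7), '.' pass, move left to (5,6)
Step 5: enter (5,6), '.' pass, move left to (5,5)
Step 6: enter (5,5), '.' pass, move left to (5,4)
Step 7: enter (5,4), '.' pass, move left to (5,3)
Step 8: enter (5,3), '.' pass, move left to (5,2)
Step 9: enter (5,2), '.' pass, move left to (5,1)
Step 10: enter (5,1), '.' pass, move left to (5,0)
Step 11: enter (5,0), '.' pass, move left to (5,-1)
Step 12: at (5,-1) — EXIT via left edge, pos 5
Distinct cells visited: 11 (path length 11)

Answer: 11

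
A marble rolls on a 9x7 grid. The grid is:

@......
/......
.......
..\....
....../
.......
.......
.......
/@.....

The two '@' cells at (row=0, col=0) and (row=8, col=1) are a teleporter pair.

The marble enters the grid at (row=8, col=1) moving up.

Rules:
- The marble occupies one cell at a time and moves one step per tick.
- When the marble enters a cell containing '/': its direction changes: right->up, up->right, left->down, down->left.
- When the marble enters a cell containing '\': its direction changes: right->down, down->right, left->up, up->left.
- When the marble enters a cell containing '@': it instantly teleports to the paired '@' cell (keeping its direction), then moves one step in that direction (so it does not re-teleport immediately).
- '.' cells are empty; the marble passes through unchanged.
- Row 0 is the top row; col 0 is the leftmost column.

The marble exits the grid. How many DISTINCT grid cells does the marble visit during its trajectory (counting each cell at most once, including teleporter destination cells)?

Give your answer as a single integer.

Step 1: enter (8,1), '@' teleport (8,1)->(0,0), also enter (0,0), move up to (-1,0)
Step 2: at (-1,0) — EXIT via top edge, pos 0
Distinct cells visited: 2 (path length 2)

Answer: 2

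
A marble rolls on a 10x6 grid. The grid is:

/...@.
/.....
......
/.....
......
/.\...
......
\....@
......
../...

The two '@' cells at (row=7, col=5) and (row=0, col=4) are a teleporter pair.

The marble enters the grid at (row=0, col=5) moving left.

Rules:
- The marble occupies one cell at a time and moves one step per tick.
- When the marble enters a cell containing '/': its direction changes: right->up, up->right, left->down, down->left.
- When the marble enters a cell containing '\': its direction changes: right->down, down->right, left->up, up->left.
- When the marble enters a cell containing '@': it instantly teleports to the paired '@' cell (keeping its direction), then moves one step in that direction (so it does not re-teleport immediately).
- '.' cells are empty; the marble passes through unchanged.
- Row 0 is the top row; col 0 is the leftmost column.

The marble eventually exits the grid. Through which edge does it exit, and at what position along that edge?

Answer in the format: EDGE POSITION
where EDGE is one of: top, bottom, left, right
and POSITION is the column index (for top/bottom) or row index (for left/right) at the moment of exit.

Step 1: enter (0,5), '.' pass, move left to (0,4)
Step 2: enter (0,4), '@' teleport (0,4)->(7,5), also enter (7,5), move left to (7,4)
Step 3: enter (7,4), '.' pass, move left to (7,3)
Step 4: enter (7,3), '.' pass, move left to (7,2)
Step 5: enter (7,2), '.' pass, move left to (7,1)
Step 6: enter (7,1), '.' pass, move left to (7,0)
Step 7: enter (7,0), '\' deflects left->up, move up to (6,0)
Step 8: enter (6,0), '.' pass, move up to (5,0)
Step 9: enter (5,0), '/' deflects up->right, move right to (5,1)
Step 10: enter (5,1), '.' pass, move right to (5,2)
Step 11: enter (5,2), '\' deflects right->down, move down to (6,2)
Step 12: enter (6,2), '.' pass, move down to (7,2)
Step 13: enter (7,2), '.' pass, move down to (8,2)
Step 14: enter (8,2), '.' pass, move down to (9,2)
Step 15: enter (9,2), '/' deflects down->left, move left to (9,1)
Step 16: enter (9,1), '.' pass, move left to (9,0)
Step 17: enter (9,0), '.' pass, move left to (9,-1)
Step 18: at (9,-1) — EXIT via left edge, pos 9

Answer: left 9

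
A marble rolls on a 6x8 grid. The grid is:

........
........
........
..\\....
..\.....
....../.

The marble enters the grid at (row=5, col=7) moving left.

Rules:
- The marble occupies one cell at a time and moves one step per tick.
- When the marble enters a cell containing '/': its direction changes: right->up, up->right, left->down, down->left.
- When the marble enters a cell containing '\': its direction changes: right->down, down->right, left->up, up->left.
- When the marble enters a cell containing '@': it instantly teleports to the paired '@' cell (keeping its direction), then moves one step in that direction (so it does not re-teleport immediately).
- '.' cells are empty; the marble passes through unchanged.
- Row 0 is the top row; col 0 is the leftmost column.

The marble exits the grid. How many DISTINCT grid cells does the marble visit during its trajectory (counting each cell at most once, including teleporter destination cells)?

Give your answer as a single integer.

Step 1: enter (5,7), '.' pass, move left to (5,6)
Step 2: enter (5,6), '/' deflects left->down, move down to (6,6)
Step 3: at (6,6) — EXIT via bottom edge, pos 6
Distinct cells visited: 2 (path length 2)

Answer: 2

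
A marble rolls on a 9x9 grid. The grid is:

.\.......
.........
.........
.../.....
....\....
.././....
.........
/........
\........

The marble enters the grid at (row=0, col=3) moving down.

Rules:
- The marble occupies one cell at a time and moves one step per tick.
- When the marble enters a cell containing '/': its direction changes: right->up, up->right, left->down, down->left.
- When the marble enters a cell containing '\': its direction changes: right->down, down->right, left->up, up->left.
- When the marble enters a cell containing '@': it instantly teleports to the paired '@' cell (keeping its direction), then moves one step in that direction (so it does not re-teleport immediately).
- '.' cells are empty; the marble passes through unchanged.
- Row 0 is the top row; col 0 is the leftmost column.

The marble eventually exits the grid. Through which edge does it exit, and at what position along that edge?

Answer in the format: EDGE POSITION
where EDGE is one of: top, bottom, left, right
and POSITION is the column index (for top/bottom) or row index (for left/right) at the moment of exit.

Step 1: enter (0,3), '.' pass, move down to (1,3)
Step 2: enter (1,3), '.' pass, move down to (2,3)
Step 3: enter (2,3), '.' pass, move down to (3,3)
Step 4: enter (3,3), '/' deflects down->left, move left to (3,2)
Step 5: enter (3,2), '.' pass, move left to (3,1)
Step 6: enter (3,1), '.' pass, move left to (3,0)
Step 7: enter (3,0), '.' pass, move left to (3,-1)
Step 8: at (3,-1) — EXIT via left edge, pos 3

Answer: left 3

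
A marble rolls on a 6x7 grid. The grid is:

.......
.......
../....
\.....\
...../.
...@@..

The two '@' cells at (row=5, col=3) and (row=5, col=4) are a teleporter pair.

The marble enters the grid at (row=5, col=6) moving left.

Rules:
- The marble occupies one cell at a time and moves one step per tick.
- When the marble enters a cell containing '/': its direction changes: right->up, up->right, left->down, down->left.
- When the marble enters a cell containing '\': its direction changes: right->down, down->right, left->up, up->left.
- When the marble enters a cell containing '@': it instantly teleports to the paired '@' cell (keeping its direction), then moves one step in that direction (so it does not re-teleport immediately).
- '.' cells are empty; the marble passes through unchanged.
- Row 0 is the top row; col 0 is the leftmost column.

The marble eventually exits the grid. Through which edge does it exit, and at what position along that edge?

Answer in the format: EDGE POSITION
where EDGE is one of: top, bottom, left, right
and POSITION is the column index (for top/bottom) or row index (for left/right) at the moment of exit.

Step 1: enter (5,6), '.' pass, move left to (5,5)
Step 2: enter (5,5), '.' pass, move left to (5,4)
Step 3: enter (5,4), '@' teleport (5,4)->(5,3), also enter (5,3), move left to (5,2)
Step 4: enter (5,2), '.' pass, move left to (5,1)
Step 5: enter (5,1), '.' pass, move left to (5,0)
Step 6: enter (5,0), '.' pass, move left to (5,-1)
Step 7: at (5,-1) — EXIT via left edge, pos 5

Answer: left 5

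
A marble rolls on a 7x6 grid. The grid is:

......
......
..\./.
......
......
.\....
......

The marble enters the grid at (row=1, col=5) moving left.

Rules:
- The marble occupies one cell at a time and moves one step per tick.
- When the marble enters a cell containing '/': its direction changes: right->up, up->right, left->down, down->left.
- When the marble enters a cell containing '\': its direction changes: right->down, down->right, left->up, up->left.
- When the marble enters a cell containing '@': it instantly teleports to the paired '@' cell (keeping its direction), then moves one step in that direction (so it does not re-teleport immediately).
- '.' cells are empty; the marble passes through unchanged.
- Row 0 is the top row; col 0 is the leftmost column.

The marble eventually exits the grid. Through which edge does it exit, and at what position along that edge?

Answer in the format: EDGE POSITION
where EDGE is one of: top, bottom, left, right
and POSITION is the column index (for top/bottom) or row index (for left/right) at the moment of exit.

Answer: left 1

Derivation:
Step 1: enter (1,5), '.' pass, move left to (1,4)
Step 2: enter (1,4), '.' pass, move left to (1,3)
Step 3: enter (1,3), '.' pass, move left to (1,2)
Step 4: enter (1,2), '.' pass, move left to (1,1)
Step 5: enter (1,1), '.' pass, move left to (1,0)
Step 6: enter (1,0), '.' pass, move left to (1,-1)
Step 7: at (1,-1) — EXIT via left edge, pos 1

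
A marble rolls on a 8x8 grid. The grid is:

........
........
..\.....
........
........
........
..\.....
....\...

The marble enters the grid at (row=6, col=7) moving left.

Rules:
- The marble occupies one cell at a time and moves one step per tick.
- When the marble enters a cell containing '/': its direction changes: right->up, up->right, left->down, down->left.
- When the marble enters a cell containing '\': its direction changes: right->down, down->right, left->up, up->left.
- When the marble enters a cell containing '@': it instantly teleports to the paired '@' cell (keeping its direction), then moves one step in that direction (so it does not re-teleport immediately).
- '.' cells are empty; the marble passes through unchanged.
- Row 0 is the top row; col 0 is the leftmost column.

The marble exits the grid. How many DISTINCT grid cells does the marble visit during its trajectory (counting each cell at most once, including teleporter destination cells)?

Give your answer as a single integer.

Step 1: enter (6,7), '.' pass, move left to (6,6)
Step 2: enter (6,6), '.' pass, move left to (6,5)
Step 3: enter (6,5), '.' pass, move left to (6,4)
Step 4: enter (6,4), '.' pass, move left to (6,3)
Step 5: enter (6,3), '.' pass, move left to (6,2)
Step 6: enter (6,2), '\' deflects left->up, move up to (5,2)
Step 7: enter (5,2), '.' pass, move up to (4,2)
Step 8: enter (4,2), '.' pass, move up to (3,2)
Step 9: enter (3,2), '.' pass, move up to (2,2)
Step 10: enter (2,2), '\' deflects up->left, move left to (2,1)
Step 11: enter (2,1), '.' pass, move left to (2,0)
Step 12: enter (2,0), '.' pass, move left to (2,-1)
Step 13: at (2,-1) — EXIT via left edge, pos 2
Distinct cells visited: 12 (path length 12)

Answer: 12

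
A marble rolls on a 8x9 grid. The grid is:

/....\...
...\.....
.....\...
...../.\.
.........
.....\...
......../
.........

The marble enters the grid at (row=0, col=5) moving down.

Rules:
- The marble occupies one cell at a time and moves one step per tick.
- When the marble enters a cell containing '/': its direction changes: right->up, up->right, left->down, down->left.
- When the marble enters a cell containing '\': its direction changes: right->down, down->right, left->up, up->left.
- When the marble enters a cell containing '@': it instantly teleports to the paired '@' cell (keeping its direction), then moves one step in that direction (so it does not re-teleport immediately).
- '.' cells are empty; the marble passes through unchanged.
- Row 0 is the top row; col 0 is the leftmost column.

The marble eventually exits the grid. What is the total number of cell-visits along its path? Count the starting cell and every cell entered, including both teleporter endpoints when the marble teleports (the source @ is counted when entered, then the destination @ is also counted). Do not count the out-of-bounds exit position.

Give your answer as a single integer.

Answer: 4

Derivation:
Step 1: enter (0,5), '\' deflects down->right, move right to (0,6)
Step 2: enter (0,6), '.' pass, move right to (0,7)
Step 3: enter (0,7), '.' pass, move right to (0,8)
Step 4: enter (0,8), '.' pass, move right to (0,9)
Step 5: at (0,9) — EXIT via right edge, pos 0
Path length (cell visits): 4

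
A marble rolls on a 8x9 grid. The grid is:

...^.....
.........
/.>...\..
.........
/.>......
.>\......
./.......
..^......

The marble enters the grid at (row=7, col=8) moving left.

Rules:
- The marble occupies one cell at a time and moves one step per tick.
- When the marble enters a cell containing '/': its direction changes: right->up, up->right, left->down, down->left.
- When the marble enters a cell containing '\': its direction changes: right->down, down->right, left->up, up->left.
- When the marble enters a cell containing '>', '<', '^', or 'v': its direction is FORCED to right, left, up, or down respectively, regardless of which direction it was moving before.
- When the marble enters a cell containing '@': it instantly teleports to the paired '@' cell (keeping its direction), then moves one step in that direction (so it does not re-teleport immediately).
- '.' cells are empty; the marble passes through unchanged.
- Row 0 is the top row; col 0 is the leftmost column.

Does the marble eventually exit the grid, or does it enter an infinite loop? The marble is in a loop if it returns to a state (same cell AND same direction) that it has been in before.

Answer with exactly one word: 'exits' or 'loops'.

Answer: loops

Derivation:
Step 1: enter (7,8), '.' pass, move left to (7,7)
Step 2: enter (7,7), '.' pass, move left to (7,6)
Step 3: enter (7,6), '.' pass, move left to (7,5)
Step 4: enter (7,5), '.' pass, move left to (7,4)
Step 5: enter (7,4), '.' pass, move left to (7,3)
Step 6: enter (7,3), '.' pass, move left to (7,2)
Step 7: enter (7,2), '^' forces left->up, move up to (6,2)
Step 8: enter (6,2), '.' pass, move up to (5,2)
Step 9: enter (5,2), '\' deflects up->left, move left to (5,1)
Step 10: enter (5,1), '>' forces left->right, move right to (5,2)
Step 11: enter (5,2), '\' deflects right->down, move down to (6,2)
Step 12: enter (6,2), '.' pass, move down to (7,2)
Step 13: enter (7,2), '^' forces down->up, move up to (6,2)
Step 14: at (6,2) dir=up — LOOP DETECTED (seen before)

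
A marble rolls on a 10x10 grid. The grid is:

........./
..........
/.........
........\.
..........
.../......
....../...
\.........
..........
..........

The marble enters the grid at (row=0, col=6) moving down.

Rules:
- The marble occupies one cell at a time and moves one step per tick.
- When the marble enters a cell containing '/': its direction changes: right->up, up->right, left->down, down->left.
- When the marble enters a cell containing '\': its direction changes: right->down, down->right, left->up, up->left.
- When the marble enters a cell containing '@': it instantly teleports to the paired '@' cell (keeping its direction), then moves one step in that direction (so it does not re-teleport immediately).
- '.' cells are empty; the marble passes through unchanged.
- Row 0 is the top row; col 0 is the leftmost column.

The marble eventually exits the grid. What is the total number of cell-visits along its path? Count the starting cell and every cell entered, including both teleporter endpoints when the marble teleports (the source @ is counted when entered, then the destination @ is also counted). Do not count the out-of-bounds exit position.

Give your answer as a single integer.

Step 1: enter (0,6), '.' pass, move down to (1,6)
Step 2: enter (1,6), '.' pass, move down to (2,6)
Step 3: enter (2,6), '.' pass, move down to (3,6)
Step 4: enter (3,6), '.' pass, move down to (4,6)
Step 5: enter (4,6), '.' pass, move down to (5,6)
Step 6: enter (5,6), '.' pass, move down to (6,6)
Step 7: enter (6,6), '/' deflects down->left, move left to (6,5)
Step 8: enter (6,5), '.' pass, move left to (6,4)
Step 9: enter (6,4), '.' pass, move left to (6,3)
Step 10: enter (6,3), '.' pass, move left to (6,2)
Step 11: enter (6,2), '.' pass, move left to (6,1)
Step 12: enter (6,1), '.' pass, move left to (6,0)
Step 13: enter (6,0), '.' pass, move left to (6,-1)
Step 14: at (6,-1) — EXIT via left edge, pos 6
Path length (cell visits): 13

Answer: 13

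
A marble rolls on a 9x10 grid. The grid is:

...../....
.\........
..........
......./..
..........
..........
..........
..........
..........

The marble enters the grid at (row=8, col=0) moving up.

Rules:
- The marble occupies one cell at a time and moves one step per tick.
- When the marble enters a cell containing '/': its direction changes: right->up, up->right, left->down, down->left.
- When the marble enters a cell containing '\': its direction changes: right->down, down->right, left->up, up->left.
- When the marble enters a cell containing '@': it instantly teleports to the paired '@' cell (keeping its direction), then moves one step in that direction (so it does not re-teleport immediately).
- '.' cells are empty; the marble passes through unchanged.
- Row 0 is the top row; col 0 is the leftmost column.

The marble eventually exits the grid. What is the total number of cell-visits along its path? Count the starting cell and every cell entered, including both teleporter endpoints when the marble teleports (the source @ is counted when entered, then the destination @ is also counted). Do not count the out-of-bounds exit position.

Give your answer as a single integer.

Answer: 9

Derivation:
Step 1: enter (8,0), '.' pass, move up to (7,0)
Step 2: enter (7,0), '.' pass, move up to (6,0)
Step 3: enter (6,0), '.' pass, move up to (5,0)
Step 4: enter (5,0), '.' pass, move up to (4,0)
Step 5: enter (4,0), '.' pass, move up to (3,0)
Step 6: enter (3,0), '.' pass, move up to (2,0)
Step 7: enter (2,0), '.' pass, move up to (1,0)
Step 8: enter (1,0), '.' pass, move up to (0,0)
Step 9: enter (0,0), '.' pass, move up to (-1,0)
Step 10: at (-1,0) — EXIT via top edge, pos 0
Path length (cell visits): 9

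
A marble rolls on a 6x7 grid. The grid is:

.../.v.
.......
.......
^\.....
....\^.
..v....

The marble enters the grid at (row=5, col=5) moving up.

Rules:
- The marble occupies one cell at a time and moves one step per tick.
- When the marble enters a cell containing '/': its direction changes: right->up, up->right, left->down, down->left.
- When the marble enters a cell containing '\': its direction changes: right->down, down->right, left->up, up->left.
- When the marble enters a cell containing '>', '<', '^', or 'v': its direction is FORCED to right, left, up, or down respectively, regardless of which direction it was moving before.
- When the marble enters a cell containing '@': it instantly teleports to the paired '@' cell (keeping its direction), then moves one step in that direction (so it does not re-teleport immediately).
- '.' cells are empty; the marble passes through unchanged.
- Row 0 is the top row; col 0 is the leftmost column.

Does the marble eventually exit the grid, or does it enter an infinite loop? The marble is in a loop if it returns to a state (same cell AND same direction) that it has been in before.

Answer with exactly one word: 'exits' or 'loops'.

Step 1: enter (5,5), '.' pass, move up to (4,5)
Step 2: enter (4,5), '^' forces up->up, move up to (3,5)
Step 3: enter (3,5), '.' pass, move up to (2,5)
Step 4: enter (2,5), '.' pass, move up to (1,5)
Step 5: enter (1,5), '.' pass, move up to (0,5)
Step 6: enter (0,5), 'v' forces up->down, move down to (1,5)
Step 7: enter (1,5), '.' pass, move down to (2,5)
Step 8: enter (2,5), '.' pass, move down to (3,5)
Step 9: enter (3,5), '.' pass, move down to (4,5)
Step 10: enter (4,5), '^' forces down->up, move up to (3,5)
Step 11: at (3,5) dir=up — LOOP DETECTED (seen before)

Answer: loops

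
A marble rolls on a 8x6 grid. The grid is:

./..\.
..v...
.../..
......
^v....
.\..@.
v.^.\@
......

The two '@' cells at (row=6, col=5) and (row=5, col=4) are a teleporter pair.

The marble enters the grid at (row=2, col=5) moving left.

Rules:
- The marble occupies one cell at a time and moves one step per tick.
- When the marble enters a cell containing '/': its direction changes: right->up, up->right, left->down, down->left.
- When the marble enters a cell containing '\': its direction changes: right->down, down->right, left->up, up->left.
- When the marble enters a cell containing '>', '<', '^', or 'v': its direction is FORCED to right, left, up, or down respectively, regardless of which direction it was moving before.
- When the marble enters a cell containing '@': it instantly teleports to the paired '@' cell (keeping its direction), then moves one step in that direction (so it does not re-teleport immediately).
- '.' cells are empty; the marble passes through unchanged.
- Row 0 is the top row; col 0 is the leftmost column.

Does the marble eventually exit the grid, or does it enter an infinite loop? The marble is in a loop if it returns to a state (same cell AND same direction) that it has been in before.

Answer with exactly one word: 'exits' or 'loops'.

Step 1: enter (2,5), '.' pass, move left to (2,4)
Step 2: enter (2,4), '.' pass, move left to (2,3)
Step 3: enter (2,3), '/' deflects left->down, move down to (3,3)
Step 4: enter (3,3), '.' pass, move down to (4,3)
Step 5: enter (4,3), '.' pass, move down to (5,3)
Step 6: enter (5,3), '.' pass, move down to (6,3)
Step 7: enter (6,3), '.' pass, move down to (7,3)
Step 8: enter (7,3), '.' pass, move down to (8,3)
Step 9: at (8,3) — EXIT via bottom edge, pos 3

Answer: exits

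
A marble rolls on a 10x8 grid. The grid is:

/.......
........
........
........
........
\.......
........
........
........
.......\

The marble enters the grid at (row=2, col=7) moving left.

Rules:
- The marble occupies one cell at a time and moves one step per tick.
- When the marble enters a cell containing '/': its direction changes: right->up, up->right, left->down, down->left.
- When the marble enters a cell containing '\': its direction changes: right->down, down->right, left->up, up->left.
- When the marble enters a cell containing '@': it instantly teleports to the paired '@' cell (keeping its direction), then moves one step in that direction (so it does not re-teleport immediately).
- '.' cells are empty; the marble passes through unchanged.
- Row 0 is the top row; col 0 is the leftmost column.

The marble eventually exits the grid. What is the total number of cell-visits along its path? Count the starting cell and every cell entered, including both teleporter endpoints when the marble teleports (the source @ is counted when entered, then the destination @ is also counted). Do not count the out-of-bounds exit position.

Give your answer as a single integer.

Answer: 8

Derivation:
Step 1: enter (2,7), '.' pass, move left to (2,6)
Step 2: enter (2,6), '.' pass, move left to (2,5)
Step 3: enter (2,5), '.' pass, move left to (2,4)
Step 4: enter (2,4), '.' pass, move left to (2,3)
Step 5: enter (2,3), '.' pass, move left to (2,2)
Step 6: enter (2,2), '.' pass, move left to (2,1)
Step 7: enter (2,1), '.' pass, move left to (2,0)
Step 8: enter (2,0), '.' pass, move left to (2,-1)
Step 9: at (2,-1) — EXIT via left edge, pos 2
Path length (cell visits): 8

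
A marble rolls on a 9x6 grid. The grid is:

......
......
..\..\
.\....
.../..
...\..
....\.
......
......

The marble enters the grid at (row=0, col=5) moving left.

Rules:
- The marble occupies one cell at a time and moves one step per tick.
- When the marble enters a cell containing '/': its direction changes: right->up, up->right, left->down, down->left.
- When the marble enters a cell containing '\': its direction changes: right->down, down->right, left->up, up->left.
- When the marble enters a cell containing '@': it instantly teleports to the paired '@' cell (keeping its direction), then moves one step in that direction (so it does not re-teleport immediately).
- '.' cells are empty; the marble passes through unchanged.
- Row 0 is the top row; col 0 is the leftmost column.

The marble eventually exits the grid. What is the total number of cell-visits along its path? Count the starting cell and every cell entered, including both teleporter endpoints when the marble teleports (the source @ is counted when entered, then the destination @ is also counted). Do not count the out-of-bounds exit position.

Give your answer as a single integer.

Step 1: enter (0,5), '.' pass, move left to (0,4)
Step 2: enter (0,4), '.' pass, move left to (0,3)
Step 3: enter (0,3), '.' pass, move left to (0,2)
Step 4: enter (0,2), '.' pass, move left to (0,1)
Step 5: enter (0,1), '.' pass, move left to (0,0)
Step 6: enter (0,0), '.' pass, move left to (0,-1)
Step 7: at (0,-1) — EXIT via left edge, pos 0
Path length (cell visits): 6

Answer: 6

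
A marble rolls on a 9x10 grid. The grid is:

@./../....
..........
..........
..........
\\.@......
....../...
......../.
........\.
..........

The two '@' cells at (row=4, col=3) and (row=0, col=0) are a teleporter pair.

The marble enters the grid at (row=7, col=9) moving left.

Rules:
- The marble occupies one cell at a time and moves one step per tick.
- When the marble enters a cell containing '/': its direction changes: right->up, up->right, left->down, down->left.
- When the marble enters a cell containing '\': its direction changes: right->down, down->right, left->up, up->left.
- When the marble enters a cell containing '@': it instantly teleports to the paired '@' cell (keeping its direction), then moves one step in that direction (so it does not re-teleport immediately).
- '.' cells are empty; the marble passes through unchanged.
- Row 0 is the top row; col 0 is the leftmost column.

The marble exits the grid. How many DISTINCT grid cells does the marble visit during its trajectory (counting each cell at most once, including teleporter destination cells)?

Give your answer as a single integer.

Answer: 4

Derivation:
Step 1: enter (7,9), '.' pass, move left to (7,8)
Step 2: enter (7,8), '\' deflects left->up, move up to (6,8)
Step 3: enter (6,8), '/' deflects up->right, move right to (6,9)
Step 4: enter (6,9), '.' pass, move right to (6,10)
Step 5: at (6,10) — EXIT via right edge, pos 6
Distinct cells visited: 4 (path length 4)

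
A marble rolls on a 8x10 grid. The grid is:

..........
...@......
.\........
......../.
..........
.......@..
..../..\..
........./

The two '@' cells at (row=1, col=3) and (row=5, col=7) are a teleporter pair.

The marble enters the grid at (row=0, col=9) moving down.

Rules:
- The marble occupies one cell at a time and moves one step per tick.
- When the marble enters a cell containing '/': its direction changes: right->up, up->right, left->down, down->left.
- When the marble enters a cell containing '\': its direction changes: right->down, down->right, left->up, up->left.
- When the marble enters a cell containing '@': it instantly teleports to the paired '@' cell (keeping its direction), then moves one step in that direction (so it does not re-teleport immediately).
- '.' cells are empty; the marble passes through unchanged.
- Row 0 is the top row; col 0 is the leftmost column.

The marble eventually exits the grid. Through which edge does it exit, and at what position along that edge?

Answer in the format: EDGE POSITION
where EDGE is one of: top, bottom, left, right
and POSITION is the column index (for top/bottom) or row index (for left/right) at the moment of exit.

Step 1: enter (0,9), '.' pass, move down to (1,9)
Step 2: enter (1,9), '.' pass, move down to (2,9)
Step 3: enter (2,9), '.' pass, move down to (3,9)
Step 4: enter (3,9), '.' pass, move down to (4,9)
Step 5: enter (4,9), '.' pass, move down to (5,9)
Step 6: enter (5,9), '.' pass, move down to (6,9)
Step 7: enter (6,9), '.' pass, move down to (7,9)
Step 8: enter (7,9), '/' deflects down->left, move left to (7,8)
Step 9: enter (7,8), '.' pass, move left to (7,7)
Step 10: enter (7,7), '.' pass, move left to (7,6)
Step 11: enter (7,6), '.' pass, move left to (7,5)
Step 12: enter (7,5), '.' pass, move left to (7,4)
Step 13: enter (7,4), '.' pass, move left to (7,3)
Step 14: enter (7,3), '.' pass, move left to (7,2)
Step 15: enter (7,2), '.' pass, move left to (7,1)
Step 16: enter (7,1), '.' pass, move left to (7,0)
Step 17: enter (7,0), '.' pass, move left to (7,-1)
Step 18: at (7,-1) — EXIT via left edge, pos 7

Answer: left 7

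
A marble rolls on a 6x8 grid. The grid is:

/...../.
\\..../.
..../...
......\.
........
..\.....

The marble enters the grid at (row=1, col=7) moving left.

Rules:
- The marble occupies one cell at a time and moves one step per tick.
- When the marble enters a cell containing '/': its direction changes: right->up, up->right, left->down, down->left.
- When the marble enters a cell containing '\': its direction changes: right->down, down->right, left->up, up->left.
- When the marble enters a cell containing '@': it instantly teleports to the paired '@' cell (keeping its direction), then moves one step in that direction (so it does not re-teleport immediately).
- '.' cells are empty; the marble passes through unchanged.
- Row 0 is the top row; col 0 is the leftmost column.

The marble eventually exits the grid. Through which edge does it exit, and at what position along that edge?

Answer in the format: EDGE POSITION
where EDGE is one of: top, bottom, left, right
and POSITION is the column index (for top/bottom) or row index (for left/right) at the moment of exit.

Answer: right 3

Derivation:
Step 1: enter (1,7), '.' pass, move left to (1,6)
Step 2: enter (1,6), '/' deflects left->down, move down to (2,6)
Step 3: enter (2,6), '.' pass, move down to (3,6)
Step 4: enter (3,6), '\' deflects down->right, move right to (3,7)
Step 5: enter (3,7), '.' pass, move right to (3,8)
Step 6: at (3,8) — EXIT via right edge, pos 3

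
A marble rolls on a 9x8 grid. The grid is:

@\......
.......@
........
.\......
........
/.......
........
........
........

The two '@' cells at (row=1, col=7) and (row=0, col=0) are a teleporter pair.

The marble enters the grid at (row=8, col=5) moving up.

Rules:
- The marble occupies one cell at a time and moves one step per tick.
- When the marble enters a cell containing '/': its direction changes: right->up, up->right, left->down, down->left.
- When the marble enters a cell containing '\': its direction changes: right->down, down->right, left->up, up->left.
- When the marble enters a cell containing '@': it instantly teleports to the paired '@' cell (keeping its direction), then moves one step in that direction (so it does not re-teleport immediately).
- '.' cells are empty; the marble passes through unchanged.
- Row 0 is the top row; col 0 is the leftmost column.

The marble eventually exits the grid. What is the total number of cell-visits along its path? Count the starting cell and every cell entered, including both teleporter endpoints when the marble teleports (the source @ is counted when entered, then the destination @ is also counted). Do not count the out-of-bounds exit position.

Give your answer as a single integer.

Answer: 9

Derivation:
Step 1: enter (8,5), '.' pass, move up to (7,5)
Step 2: enter (7,5), '.' pass, move up to (6,5)
Step 3: enter (6,5), '.' pass, move up to (5,5)
Step 4: enter (5,5), '.' pass, move up to (4,5)
Step 5: enter (4,5), '.' pass, move up to (3,5)
Step 6: enter (3,5), '.' pass, move up to (2,5)
Step 7: enter (2,5), '.' pass, move up to (1,5)
Step 8: enter (1,5), '.' pass, move up to (0,5)
Step 9: enter (0,5), '.' pass, move up to (-1,5)
Step 10: at (-1,5) — EXIT via top edge, pos 5
Path length (cell visits): 9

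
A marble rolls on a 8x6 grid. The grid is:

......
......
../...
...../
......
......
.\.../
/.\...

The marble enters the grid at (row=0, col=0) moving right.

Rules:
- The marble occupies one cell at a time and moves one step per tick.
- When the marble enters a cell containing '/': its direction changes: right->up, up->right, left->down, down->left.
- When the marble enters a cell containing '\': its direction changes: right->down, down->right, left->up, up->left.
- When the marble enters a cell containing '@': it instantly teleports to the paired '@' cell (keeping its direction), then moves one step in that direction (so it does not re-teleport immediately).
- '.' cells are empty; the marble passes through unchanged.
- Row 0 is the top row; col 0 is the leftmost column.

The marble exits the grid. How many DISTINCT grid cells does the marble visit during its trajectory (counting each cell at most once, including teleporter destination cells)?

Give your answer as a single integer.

Answer: 6

Derivation:
Step 1: enter (0,0), '.' pass, move right to (0,1)
Step 2: enter (0,1), '.' pass, move right to (0,2)
Step 3: enter (0,2), '.' pass, move right to (0,3)
Step 4: enter (0,3), '.' pass, move right to (0,4)
Step 5: enter (0,4), '.' pass, move right to (0,5)
Step 6: enter (0,5), '.' pass, move right to (0,6)
Step 7: at (0,6) — EXIT via right edge, pos 0
Distinct cells visited: 6 (path length 6)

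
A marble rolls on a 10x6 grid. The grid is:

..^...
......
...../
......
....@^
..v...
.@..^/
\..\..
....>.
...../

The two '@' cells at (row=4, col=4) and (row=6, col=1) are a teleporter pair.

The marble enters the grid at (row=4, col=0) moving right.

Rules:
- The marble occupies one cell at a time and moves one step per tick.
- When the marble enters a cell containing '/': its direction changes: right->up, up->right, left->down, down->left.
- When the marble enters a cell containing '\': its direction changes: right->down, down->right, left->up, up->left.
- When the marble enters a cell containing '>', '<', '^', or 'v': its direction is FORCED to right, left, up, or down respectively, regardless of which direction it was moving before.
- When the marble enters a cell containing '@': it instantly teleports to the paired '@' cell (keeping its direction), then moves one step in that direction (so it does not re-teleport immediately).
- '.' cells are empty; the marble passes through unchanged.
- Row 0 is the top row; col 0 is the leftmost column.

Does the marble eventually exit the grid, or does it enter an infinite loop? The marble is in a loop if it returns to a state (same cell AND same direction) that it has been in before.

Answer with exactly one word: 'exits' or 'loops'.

Step 1: enter (4,0), '.' pass, move right to (4,1)
Step 2: enter (4,1), '.' pass, move right to (4,2)
Step 3: enter (4,2), '.' pass, move right to (4,3)
Step 4: enter (4,3), '.' pass, move right to (4,4)
Step 5: enter (4,4), '@' teleport (4,4)->(6,1), also enter (6,1), move right to (6,2)
Step 6: enter (6,2), '.' pass, move right to (6,3)
Step 7: enter (6,3), '.' pass, move right to (6,4)
Step 8: enter (6,4), '^' forces right->up, move up to (5,4)
Step 9: enter (5,4), '.' pass, move up to (4,4)
Step 10: enter (4,4), '@' teleport (4,4)->(6,1), also enter (6,1), move up to (5,1)
Step 11: enter (5,1), '.' pass, move up to (4,1)
Step 12: enter (4,1), '.' pass, move up to (3,1)
Step 13: enter (3,1), '.' pass, move up to (2,1)
Step 14: enter (2,1), '.' pass, move up to (1,1)
Step 15: enter (1,1), '.' pass, move up to (0,1)
Step 16: enter (0,1), '.' pass, move up to (-1,1)
Step 17: at (-1,1) — EXIT via top edge, pos 1

Answer: exits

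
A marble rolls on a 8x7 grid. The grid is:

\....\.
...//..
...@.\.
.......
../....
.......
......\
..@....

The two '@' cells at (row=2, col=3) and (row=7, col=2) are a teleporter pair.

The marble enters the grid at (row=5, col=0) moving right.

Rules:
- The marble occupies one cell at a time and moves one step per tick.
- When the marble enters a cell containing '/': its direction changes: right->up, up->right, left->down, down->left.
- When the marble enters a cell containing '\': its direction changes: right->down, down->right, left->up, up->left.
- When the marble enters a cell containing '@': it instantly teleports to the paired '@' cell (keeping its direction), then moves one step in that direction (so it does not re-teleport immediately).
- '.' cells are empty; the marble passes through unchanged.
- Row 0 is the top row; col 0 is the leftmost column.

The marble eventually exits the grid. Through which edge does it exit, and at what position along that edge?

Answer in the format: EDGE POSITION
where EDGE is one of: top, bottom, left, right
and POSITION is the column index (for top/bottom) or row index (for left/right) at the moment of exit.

Answer: right 5

Derivation:
Step 1: enter (5,0), '.' pass, move right to (5,1)
Step 2: enter (5,1), '.' pass, move right to (5,2)
Step 3: enter (5,2), '.' pass, move right to (5,3)
Step 4: enter (5,3), '.' pass, move right to (5,4)
Step 5: enter (5,4), '.' pass, move right to (5,5)
Step 6: enter (5,5), '.' pass, move right to (5,6)
Step 7: enter (5,6), '.' pass, move right to (5,7)
Step 8: at (5,7) — EXIT via right edge, pos 5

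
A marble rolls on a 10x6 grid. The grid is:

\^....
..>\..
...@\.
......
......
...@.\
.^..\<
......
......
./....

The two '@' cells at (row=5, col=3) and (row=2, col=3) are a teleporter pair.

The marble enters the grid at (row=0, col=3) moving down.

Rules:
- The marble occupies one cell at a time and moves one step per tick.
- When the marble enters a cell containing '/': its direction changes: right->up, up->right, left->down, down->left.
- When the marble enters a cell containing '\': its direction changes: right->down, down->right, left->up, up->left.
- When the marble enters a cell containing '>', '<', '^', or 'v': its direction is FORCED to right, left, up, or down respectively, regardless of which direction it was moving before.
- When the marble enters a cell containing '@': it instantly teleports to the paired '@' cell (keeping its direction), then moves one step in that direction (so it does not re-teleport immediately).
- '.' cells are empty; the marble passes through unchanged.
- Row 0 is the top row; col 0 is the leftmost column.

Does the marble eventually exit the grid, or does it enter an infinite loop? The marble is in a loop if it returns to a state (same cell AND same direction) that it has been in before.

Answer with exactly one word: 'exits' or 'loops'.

Answer: exits

Derivation:
Step 1: enter (0,3), '.' pass, move down to (1,3)
Step 2: enter (1,3), '\' deflects down->right, move right to (1,4)
Step 3: enter (1,4), '.' pass, move right to (1,5)
Step 4: enter (1,5), '.' pass, move right to (1,6)
Step 5: at (1,6) — EXIT via right edge, pos 1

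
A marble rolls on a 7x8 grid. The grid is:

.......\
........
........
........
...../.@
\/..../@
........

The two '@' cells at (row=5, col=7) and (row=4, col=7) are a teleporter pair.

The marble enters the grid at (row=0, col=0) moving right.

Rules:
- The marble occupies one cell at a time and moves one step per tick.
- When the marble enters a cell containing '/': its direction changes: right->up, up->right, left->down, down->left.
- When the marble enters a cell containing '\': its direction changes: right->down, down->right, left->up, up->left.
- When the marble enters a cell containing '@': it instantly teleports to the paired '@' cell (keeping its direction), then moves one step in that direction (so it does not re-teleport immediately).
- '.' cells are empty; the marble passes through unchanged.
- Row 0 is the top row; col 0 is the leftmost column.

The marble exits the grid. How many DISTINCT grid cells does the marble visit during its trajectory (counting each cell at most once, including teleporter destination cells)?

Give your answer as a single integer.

Step 1: enter (0,0), '.' pass, move right to (0,1)
Step 2: enter (0,1), '.' pass, move right to (0,2)
Step 3: enter (0,2), '.' pass, move right to (0,3)
Step 4: enter (0,3), '.' pass, move right to (0,4)
Step 5: enter (0,4), '.' pass, move right to (0,5)
Step 6: enter (0,5), '.' pass, move right to (0,6)
Step 7: enter (0,6), '.' pass, move right to (0,7)
Step 8: enter (0,7), '\' deflects right->down, move down to (1,7)
Step 9: enter (1,7), '.' pass, move down to (2,7)
Step 10: enter (2,7), '.' pass, move down to (3,7)
Step 11: enter (3,7), '.' pass, move down to (4,7)
Step 12: enter (4,7), '@' teleport (4,7)->(5,7), also enter (5,7), move down to (6,7)
Step 13: enter (6,7), '.' pass, move down to (7,7)
Step 14: at (7,7) — EXIT via bottom edge, pos 7
Distinct cells visited: 14 (path length 14)

Answer: 14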